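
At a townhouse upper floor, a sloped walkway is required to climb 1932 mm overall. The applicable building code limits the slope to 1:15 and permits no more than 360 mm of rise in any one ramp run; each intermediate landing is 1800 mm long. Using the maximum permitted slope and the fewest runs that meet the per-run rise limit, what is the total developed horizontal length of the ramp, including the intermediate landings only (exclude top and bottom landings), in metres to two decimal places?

At most 360 each: 1932/360 = 5.37, giving 6 ramp runs. That means 5 intermediate landings.
Ramp run (horizontal) at 1:15: 1932 × 15 = 28980 mm.
Intermediate landings: 5 × 1800 = 9000 mm.
Total developed length = 28980 + 9000 = 37980 mm.
= 37.98 m.

37.98 m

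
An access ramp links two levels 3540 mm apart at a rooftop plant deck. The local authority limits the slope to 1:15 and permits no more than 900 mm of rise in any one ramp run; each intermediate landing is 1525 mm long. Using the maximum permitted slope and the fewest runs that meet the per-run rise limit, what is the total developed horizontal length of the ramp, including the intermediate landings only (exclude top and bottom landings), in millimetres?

At most 900 each: 3540/900 = 3.93, giving 4 ramp runs. That means 3 intermediate landings.
Horizontal run for 3540 mm of rise at 1:15 is 3540 × 15 = 53100 mm.
Intermediate landings: 3 × 1525 = 4575 mm.
Total developed length = 53100 + 4575 = 57675 mm.

57675 mm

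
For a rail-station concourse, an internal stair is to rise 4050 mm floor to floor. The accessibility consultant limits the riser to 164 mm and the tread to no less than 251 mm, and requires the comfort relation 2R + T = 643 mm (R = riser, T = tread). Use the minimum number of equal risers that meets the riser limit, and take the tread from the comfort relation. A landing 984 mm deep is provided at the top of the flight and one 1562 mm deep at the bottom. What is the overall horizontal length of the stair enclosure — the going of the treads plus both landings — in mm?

⌈4050/164⌉ = 25 risers.
R = 4050 ÷ 25 = 162 mm.
Tread T = 643 − 2 × 162 = 319 mm (≥ 251 mm).
Treads = 25 − 1 = 24; going = 24 × 319 = 7656 mm.
Enclosure = 7656 + 984 + 1562 = 10202 mm.

10202 mm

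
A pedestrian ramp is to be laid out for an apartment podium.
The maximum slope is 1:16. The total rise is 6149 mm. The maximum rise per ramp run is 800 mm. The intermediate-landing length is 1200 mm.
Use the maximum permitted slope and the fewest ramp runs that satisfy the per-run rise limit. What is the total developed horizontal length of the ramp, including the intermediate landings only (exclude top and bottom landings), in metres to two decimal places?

106.78 m

6149 / 800 = 7.686 → round up to 8 ramp runs. That means 7 intermediate landings.
Ramp run (horizontal) at 1:16: 6149 × 16 = 98384 mm.
7 intermediate landings contribute 7 × 1200 = 8400 mm.
Total developed length = 98384 + 8400 = 106784 mm.
= 106.78 m.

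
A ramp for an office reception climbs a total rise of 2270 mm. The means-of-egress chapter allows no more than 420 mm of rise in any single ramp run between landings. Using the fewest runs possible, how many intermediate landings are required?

5 intermediate landings

⌈2270/420⌉ = 6 ramp runs.
6 runs are separated by 5 intermediate landings.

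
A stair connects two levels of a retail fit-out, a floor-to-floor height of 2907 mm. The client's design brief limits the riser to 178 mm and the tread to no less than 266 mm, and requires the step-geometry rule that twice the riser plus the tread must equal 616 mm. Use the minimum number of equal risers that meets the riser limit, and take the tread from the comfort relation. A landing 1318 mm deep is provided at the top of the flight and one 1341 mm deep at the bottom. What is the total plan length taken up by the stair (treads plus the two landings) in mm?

7043 mm

At most 178 each: 2907/178 = 16.33, giving 17 risers.
Riser R = 2907 / 17 = 171 mm, within the 178 mm limit.
From 2R + T = 616: T = 616 − 342 = 274 mm.
17 risers give 16 treads; going = 16 × 274 = 4384 mm.
Enclosure = 4384 + 1318 + 1341 = 7043 mm.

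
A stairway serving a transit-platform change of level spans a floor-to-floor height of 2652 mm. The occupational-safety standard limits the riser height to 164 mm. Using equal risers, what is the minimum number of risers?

17 risers

2652 / 164 = 16.17, so 17 risers are needed.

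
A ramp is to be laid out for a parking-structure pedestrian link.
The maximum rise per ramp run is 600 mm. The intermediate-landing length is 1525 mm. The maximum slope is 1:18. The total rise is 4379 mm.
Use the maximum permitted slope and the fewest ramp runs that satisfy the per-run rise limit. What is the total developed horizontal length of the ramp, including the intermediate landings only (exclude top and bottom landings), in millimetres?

89497 mm

4379 / 600 = 7.298 → round up to 8 ramp runs. That means 7 intermediate landings.
Ramp run (horizontal) at 1:18: 4379 × 18 = 78822 mm.
7 intermediate landings contribute 7 × 1525 = 10675 mm.
Total developed length = 78822 + 10675 = 89497 mm.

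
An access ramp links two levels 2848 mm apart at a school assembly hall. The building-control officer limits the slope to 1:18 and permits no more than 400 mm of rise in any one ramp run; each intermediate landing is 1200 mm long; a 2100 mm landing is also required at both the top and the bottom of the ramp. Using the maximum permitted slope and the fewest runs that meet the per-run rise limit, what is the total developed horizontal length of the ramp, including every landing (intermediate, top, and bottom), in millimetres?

2848 / 400 = 7.12, so 8 ramp runs are needed. That means 7 intermediate landings.
Horizontal run for 2848 mm of rise at 1:18 is 2848 × 18 = 51264 mm.
Intermediate landings: 7 × 1200 = 8400 mm.
Top and bottom landings: 2 × 2100 = 4200 mm.
Total = 51264 + 8400 + 4200 = 63864 mm.

63864 mm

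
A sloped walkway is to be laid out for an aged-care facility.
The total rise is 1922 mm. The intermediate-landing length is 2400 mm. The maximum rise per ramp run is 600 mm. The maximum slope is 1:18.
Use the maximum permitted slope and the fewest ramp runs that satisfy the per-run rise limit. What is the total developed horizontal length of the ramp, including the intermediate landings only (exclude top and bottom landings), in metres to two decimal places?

At most 600 each: 1922/600 = 3.20, giving 4 ramp runs. That means 3 intermediate landings.
Horizontal run for 1922 mm of rise at 1:18 is 1922 × 18 = 34596 mm.
3 intermediate landings contribute 3 × 2400 = 7200 mm.
Developed length = 34596 + 7200 = 41796 mm.
= 41.80 m.

41.80 m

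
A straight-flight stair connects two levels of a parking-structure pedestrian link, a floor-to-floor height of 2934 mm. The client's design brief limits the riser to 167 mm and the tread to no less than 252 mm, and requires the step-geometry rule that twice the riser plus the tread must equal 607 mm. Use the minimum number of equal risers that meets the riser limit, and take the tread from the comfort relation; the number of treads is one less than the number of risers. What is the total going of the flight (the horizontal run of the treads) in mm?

4777 mm

⌈2934/167⌉ = 18 risers.
R = 2934 ÷ 18 = 163 mm.
From 2R + T = 607: T = 607 − 326 = 281 mm.
Treads = 18 − 1 = 17; going = 17 × 281 = 4777 mm.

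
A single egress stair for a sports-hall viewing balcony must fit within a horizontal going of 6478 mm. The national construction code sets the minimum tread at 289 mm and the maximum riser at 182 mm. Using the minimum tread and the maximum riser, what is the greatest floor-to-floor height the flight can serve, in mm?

6478 / 289 = 22.42, so 22 treads fit.
Risers = treads + 1 = 23.
Maximum height = 23 × 182 = 4186 mm.

4186 mm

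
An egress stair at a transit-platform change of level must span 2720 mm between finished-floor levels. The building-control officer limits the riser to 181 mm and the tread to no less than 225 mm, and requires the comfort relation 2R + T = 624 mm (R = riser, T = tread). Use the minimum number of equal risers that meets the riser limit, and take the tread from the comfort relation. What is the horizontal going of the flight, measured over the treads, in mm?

2720 / 181 = 15.03, so 16 risers are needed.
Each riser is 2720/16 = 170 mm (≤ 181 mm).
Tread T = 624 − 2 × 170 = 284 mm (≥ 225 mm).
Treads = 16 − 1 = 15; going = 15 × 284 = 4260 mm.

4260 mm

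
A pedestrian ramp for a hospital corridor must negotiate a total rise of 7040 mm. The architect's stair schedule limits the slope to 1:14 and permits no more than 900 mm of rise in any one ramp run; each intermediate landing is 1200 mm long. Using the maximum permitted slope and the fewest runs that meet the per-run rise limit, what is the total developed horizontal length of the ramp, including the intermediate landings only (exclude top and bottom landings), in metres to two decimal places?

106.96 m

7040 / 900 = 7.822 → round up to 8 ramp runs. That means 7 intermediate landings.
Ramp run (horizontal) at 1:14: 7040 × 14 = 98560 mm.
Intermediate landings: 7 × 1200 = 8400 mm.
Developed length = 98560 + 8400 = 106960 mm.
= 106.96 m.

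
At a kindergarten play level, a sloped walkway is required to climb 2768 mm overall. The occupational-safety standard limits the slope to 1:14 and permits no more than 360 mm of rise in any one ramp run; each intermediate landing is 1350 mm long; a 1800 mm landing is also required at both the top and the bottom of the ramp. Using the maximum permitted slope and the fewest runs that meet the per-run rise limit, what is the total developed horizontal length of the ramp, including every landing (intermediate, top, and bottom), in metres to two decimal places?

At most 360 each: 2768/360 = 7.69, giving 8 ramp runs. That means 7 intermediate landings.
Ramp run (horizontal) at 1:14: 2768 × 14 = 38752 mm.
Intermediate landings: 7 × 1350 = 9450 mm.
Top and bottom landings: 2 × 1800 = 3600 mm.
Total = 38752 + 9450 + 3600 = 51802 mm.
= 51.80 m.

51.80 m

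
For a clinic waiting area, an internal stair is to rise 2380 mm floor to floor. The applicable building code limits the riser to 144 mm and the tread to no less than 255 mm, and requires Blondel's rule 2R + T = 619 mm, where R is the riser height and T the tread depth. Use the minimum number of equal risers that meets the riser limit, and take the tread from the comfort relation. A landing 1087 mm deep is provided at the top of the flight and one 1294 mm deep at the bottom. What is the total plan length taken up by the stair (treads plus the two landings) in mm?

2380 / 144 = 16.53, so 17 risers are needed.
Riser R = 2380 / 17 = 140 mm, within the 144 mm limit.
T = 619 − 2·140 = 339 mm, which satisfies the 255 mm minimum.
17 risers give 16 treads; going = 16 × 339 = 5424 mm.
Enclosure = 5424 + 1087 + 1294 = 7805 mm.

7805 mm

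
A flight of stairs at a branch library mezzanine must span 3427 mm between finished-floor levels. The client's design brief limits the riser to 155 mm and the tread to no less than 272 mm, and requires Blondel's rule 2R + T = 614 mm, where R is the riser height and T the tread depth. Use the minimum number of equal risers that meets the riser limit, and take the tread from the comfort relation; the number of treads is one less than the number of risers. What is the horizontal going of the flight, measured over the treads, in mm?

⌈3427/155⌉ = 23 risers.
R = 3427 ÷ 23 = 149 mm.
Tread T = 614 − 2 × 149 = 316 mm (≥ 272 mm).
Going = (23 − 1) × 316 = 6952 mm.

6952 mm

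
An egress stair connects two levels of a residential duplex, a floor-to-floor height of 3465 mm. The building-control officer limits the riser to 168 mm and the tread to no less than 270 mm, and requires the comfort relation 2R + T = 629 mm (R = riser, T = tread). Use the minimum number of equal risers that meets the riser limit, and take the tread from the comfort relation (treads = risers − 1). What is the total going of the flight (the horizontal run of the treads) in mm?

3465 / 168 = 20.625 → round up to 21 risers.
Riser R = 3465 / 21 = 165 mm, within the 168 mm limit.
From 2R + T = 629: T = 629 − 330 = 299 mm.
Going = (21 − 1) × 299 = 5980 mm.

5980 mm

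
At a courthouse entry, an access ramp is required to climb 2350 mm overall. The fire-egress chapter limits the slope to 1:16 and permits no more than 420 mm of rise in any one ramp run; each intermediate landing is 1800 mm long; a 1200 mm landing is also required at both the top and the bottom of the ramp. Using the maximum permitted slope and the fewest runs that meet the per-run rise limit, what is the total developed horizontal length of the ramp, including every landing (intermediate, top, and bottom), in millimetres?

49000 mm

⌈2350/420⌉ = 6 ramp runs. That means 5 intermediate landings.
Horizontal run for 2350 mm of rise at 1:16 is 2350 × 16 = 37600 mm.
5 intermediate landings contribute 5 × 1800 = 9000 mm.
Top and bottom landings: 2 × 1200 = 2400 mm.
Total = 37600 + 9000 + 2400 = 49000 mm.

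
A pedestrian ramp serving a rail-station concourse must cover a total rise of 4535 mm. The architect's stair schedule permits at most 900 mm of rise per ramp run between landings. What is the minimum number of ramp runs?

6 runs

At most 900 each: 4535/900 = 5.04, giving 6 ramp runs.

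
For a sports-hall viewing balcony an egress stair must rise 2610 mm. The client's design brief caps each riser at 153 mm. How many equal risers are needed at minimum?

⌈2610/153⌉ = 18 risers.

18 risers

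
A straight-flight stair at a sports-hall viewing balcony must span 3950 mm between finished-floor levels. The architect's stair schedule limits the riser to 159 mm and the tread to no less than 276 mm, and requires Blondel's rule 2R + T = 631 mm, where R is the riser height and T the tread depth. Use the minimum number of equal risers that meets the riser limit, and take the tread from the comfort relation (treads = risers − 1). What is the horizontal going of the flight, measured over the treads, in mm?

3950 / 159 = 24.84, so 25 risers are needed.
Riser R = 3950 / 25 = 158 mm, within the 159 mm limit.
T = 631 − 2·158 = 315 mm, which satisfies the 276 mm minimum.
Going = (25 − 1) × 315 = 7560 mm.

7560 mm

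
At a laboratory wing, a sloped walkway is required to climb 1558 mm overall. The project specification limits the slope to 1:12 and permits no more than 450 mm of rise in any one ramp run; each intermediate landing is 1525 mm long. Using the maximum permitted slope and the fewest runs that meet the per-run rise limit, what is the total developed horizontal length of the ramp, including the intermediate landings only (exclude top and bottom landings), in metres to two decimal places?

23.27 m

⌈1558/450⌉ = 4 ramp runs. That means 3 intermediate landings.
Horizontal run for 1558 mm of rise at 1:12 is 1558 × 12 = 18696 mm.
Intermediate landings: 3 × 1525 = 4575 mm.
Total developed length = 18696 + 4575 = 23271 mm.
= 23.27 m.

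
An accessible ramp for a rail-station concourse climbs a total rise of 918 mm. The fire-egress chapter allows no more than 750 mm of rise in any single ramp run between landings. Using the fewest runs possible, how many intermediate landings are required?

1 intermediate landings

At most 750 each: 918/750 = 1.22, giving 2 ramp runs.
2 runs are separated by 1 intermediate landings.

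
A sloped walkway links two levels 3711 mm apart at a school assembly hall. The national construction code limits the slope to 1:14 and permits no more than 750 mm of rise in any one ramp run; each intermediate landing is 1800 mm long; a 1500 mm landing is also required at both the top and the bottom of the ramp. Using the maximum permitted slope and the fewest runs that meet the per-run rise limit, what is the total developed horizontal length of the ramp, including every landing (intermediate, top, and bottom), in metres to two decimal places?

62.15 m

⌈3711/750⌉ = 5 ramp runs. That means 4 intermediate landings.
Horizontal run for 3711 mm of rise at 1:14 is 3711 × 14 = 51954 mm.
Intermediate landings: 4 × 1800 = 7200 mm.
Top and bottom landings: 2 × 1500 = 3000 mm.
Total = 51954 + 7200 + 3000 = 62154 mm.
= 62.15 m.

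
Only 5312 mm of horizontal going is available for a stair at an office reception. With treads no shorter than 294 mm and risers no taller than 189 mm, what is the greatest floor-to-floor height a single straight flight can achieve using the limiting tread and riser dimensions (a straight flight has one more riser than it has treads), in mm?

5312 / 294 = 18.07, so 18 treads fit.
Risers = treads + 1 = 19.
Maximum height = 19 × 189 = 3591 mm.

3591 mm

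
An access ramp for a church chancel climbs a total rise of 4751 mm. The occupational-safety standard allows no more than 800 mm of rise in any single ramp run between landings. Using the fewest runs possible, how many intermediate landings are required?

4751 / 800 = 5.94, so 6 ramp runs are needed.
6 runs are separated by 5 intermediate landings.

5 intermediate landings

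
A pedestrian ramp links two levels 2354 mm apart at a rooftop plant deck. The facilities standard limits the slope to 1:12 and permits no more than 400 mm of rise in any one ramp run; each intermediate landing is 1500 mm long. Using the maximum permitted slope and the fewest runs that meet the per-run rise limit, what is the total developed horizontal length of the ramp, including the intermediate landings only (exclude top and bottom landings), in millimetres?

At most 400 each: 2354/400 = 5.88, giving 6 ramp runs. That means 5 intermediate landings.
Ramp run (horizontal) at 1:12: 2354 × 12 = 28248 mm.
5 intermediate landings contribute 5 × 1500 = 7500 mm.
Developed length = 28248 + 7500 = 35748 mm.

35748 mm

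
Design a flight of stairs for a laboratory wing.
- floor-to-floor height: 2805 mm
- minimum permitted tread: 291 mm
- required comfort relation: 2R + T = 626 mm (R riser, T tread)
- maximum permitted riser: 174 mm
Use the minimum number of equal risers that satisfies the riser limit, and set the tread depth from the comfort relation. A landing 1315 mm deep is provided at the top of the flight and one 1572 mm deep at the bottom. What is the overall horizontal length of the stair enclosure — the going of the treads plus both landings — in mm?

2805 / 174 = 16.12, so 17 risers are needed.
Riser R = 2805 / 17 = 165 mm, within the 174 mm limit.
T = 626 − 2·165 = 296 mm, which satisfies the 291 mm minimum.
Going = (17 − 1) × 296 = 4736 mm.
Add landings: 4736 + 1315 + 1572 = 7623 mm.

7623 mm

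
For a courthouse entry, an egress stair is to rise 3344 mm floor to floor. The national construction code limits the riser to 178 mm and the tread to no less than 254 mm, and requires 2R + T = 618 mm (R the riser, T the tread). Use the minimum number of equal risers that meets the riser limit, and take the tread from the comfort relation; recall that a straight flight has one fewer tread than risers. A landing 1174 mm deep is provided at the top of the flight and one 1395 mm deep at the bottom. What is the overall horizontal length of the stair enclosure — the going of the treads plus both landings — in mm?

7357 mm

⌈3344/178⌉ = 19 risers.
Each riser is 3344/19 = 176 mm (≤ 178 mm).
Tread T = 618 − 2 × 176 = 266 mm (≥ 254 mm).
Treads = 19 − 1 = 18; going = 18 × 266 = 4788 mm.
Add landings: 4788 + 1174 + 1395 = 7357 mm.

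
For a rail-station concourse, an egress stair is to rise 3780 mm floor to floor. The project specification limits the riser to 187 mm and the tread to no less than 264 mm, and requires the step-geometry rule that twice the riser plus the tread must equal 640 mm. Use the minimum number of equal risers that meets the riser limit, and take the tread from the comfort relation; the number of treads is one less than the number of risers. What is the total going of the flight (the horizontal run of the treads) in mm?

⌈3780/187⌉ = 21 risers.
Riser R = 3780 / 21 = 180 mm, within the 187 mm limit.
Tread T = 640 − 2 × 180 = 280 mm (≥ 264 mm).
21 risers give 20 treads; going = 20 × 280 = 5600 mm.

5600 mm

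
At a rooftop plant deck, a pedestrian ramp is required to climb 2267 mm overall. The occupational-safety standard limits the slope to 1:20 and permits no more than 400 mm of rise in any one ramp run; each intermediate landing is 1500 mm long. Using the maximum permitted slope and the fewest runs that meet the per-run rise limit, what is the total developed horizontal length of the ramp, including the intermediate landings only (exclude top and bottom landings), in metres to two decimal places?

⌈2267/400⌉ = 6 ramp runs. That means 5 intermediate landings.
Horizontal run for 2267 mm of rise at 1:20 is 2267 × 20 = 45340 mm.
Intermediate landings: 5 × 1500 = 7500 mm.
Developed length = 45340 + 7500 = 52840 mm.
= 52.84 m.

52.84 m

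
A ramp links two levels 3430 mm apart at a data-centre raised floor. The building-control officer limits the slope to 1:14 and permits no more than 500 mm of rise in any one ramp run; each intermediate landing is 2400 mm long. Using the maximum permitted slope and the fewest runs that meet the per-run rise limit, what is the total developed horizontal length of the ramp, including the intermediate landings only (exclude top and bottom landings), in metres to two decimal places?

⌈3430/500⌉ = 7 ramp runs. That means 6 intermediate landings.
Ramp run (horizontal) at 1:14: 3430 × 14 = 48020 mm.
Intermediate landings: 6 × 2400 = 14400 mm.
Total developed length = 48020 + 14400 = 62420 mm.
= 62.42 m.

62.42 m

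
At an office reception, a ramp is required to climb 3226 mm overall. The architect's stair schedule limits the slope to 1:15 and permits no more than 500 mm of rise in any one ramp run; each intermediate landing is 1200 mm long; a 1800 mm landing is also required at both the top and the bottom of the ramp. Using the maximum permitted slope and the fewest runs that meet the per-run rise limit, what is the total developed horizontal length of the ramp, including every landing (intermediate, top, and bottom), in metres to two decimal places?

59.19 m

3226 / 500 = 6.452 → round up to 7 ramp runs. That means 6 intermediate landings.
Horizontal run for 3226 mm of rise at 1:15 is 3226 × 15 = 48390 mm.
Intermediate landings: 6 × 1200 = 7200 mm.
Top and bottom landings: 2 × 1800 = 3600 mm.
Total = 48390 + 7200 + 3600 = 59190 mm.
= 59.19 m.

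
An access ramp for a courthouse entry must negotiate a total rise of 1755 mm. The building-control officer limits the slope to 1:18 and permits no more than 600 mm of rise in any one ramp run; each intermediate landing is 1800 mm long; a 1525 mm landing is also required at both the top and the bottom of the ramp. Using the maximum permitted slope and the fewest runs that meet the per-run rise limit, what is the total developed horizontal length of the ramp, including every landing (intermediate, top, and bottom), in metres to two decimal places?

38.24 m

⌈1755/600⌉ = 3 ramp runs. That means 2 intermediate landings.
Horizontal run for 1755 mm of rise at 1:18 is 1755 × 18 = 31590 mm.
Intermediate landings: 2 × 1800 = 3600 mm.
Top and bottom landings: 2 × 1525 = 3050 mm.
Total = 31590 + 3600 + 3050 = 38240 mm.
= 38.24 m.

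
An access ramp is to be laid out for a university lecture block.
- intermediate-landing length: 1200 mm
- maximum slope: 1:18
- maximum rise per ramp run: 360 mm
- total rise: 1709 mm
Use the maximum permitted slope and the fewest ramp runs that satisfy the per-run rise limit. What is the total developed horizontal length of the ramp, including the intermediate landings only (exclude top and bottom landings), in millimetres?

35562 mm

1709 / 360 = 4.747 → round up to 5 ramp runs. That means 4 intermediate landings.
Ramp run (horizontal) at 1:18: 1709 × 18 = 30762 mm.
Intermediate landings: 4 × 1200 = 4800 mm.
Developed length = 30762 + 4800 = 35562 mm.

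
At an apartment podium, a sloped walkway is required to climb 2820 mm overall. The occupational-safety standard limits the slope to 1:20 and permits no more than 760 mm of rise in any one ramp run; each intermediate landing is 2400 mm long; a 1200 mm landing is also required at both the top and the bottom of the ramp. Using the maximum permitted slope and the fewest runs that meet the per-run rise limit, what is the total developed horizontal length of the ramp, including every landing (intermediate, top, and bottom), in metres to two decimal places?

66.00 m

2820 / 760 = 3.71, so 4 ramp runs are needed. That means 3 intermediate landings.
Horizontal run for 2820 mm of rise at 1:20 is 2820 × 20 = 56400 mm.
3 intermediate landings contribute 3 × 2400 = 7200 mm.
Top and bottom landings: 2 × 1200 = 2400 mm.
Total = 56400 + 7200 + 2400 = 66000 mm.
= 66.00 m.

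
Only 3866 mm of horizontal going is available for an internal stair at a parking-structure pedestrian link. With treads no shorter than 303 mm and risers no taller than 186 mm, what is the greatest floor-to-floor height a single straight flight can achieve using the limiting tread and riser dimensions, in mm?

Treads that fit: ⌊3866 / 303⌋ = 12.
Risers = treads + 1 = 13.
Maximum height = 13 × 186 = 2418 mm.

2418 mm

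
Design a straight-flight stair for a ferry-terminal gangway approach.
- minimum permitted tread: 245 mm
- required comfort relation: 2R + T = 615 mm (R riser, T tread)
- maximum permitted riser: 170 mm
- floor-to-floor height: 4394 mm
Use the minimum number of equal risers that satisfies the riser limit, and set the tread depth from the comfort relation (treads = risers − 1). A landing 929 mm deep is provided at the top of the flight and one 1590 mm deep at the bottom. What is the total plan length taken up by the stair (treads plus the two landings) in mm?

4394 / 170 = 25.85, so 26 risers are needed.
R = 4394 ÷ 26 = 169 mm.
Tread T = 615 − 2 × 169 = 277 mm (≥ 245 mm).
Going = (26 − 1) × 277 = 6925 mm.
Add landings: 6925 + 929 + 1590 = 9444 mm.

9444 mm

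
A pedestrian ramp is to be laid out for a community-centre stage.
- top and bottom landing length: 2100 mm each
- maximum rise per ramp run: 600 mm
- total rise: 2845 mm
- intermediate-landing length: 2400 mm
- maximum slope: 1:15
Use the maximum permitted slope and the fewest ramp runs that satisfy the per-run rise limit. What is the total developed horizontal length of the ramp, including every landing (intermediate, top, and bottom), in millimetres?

56475 mm

2845 / 600 = 4.74, so 5 ramp runs are needed. That means 4 intermediate landings.
Horizontal run for 2845 mm of rise at 1:15 is 2845 × 15 = 42675 mm.
Intermediate landings: 4 × 2400 = 9600 mm.
Top and bottom landings: 2 × 2100 = 4200 mm.
Total = 42675 + 9600 + 4200 = 56475 mm.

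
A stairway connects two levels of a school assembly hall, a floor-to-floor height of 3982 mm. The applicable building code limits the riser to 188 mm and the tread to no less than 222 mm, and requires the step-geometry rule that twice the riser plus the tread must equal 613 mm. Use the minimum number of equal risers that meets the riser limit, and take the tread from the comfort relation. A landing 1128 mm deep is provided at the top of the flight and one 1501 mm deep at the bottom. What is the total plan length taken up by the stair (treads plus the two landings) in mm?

7900 mm

3982 / 188 = 21.181 → round up to 22 risers.
Each riser is 3982/22 = 181 mm (≤ 188 mm).
T = 613 − 2·181 = 251 mm, which satisfies the 222 mm minimum.
Treads = 22 − 1 = 21; going = 21 × 251 = 5271 mm.
Enclosure = 5271 + 1128 + 1501 = 7900 mm.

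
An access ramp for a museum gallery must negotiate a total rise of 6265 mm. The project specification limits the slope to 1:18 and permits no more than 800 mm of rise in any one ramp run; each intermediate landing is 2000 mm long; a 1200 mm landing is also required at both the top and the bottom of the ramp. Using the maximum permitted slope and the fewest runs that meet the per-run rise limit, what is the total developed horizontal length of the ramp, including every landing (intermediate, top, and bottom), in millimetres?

129170 mm

6265 / 800 = 7.831 → round up to 8 ramp runs. That means 7 intermediate landings.
Ramp run (horizontal) at 1:18: 6265 × 18 = 112770 mm.
7 intermediate landings contribute 7 × 2000 = 14000 mm.
Top and bottom landings: 2 × 1200 = 2400 mm.
Total = 112770 + 14000 + 2400 = 129170 mm.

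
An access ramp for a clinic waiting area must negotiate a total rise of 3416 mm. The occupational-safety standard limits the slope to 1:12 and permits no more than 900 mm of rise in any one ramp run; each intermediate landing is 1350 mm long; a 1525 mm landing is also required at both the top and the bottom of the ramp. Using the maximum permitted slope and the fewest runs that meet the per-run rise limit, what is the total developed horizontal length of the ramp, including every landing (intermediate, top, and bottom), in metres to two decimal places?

3416 / 900 = 3.80, so 4 ramp runs are needed. That means 3 intermediate landings.
Ramp run (horizontal) at 1:12: 3416 × 12 = 40992 mm.
Intermediate landings: 3 × 1350 = 4050 mm.
Top and bottom landings: 2 × 1525 = 3050 mm.
Total = 40992 + 4050 + 3050 = 48092 mm.
= 48.09 m.

48.09 m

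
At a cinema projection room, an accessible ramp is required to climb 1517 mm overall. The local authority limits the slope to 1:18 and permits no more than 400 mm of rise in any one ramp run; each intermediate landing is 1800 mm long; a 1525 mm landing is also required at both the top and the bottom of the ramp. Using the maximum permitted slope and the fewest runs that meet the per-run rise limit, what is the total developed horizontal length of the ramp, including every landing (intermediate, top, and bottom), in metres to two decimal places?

35.76 m

At most 400 each: 1517/400 = 3.79, giving 4 ramp runs. That means 3 intermediate landings.
Ramp run (horizontal) at 1:18: 1517 × 18 = 27306 mm.
Intermediate landings: 3 × 1800 = 5400 mm.
Top and bottom landings: 2 × 1525 = 3050 mm.
Total = 27306 + 5400 + 3050 = 35756 mm.
= 35.76 m.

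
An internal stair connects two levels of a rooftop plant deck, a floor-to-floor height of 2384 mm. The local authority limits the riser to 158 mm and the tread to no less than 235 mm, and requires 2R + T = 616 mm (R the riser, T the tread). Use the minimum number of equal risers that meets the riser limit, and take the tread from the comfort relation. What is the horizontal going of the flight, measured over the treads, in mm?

4770 mm

2384 / 158 = 15.089 → round up to 16 risers.
R = 2384 ÷ 16 = 149 mm.
Tread T = 616 − 2 × 149 = 318 mm (≥ 235 mm).
Treads = 16 − 1 = 15; going = 15 × 318 = 4770 mm.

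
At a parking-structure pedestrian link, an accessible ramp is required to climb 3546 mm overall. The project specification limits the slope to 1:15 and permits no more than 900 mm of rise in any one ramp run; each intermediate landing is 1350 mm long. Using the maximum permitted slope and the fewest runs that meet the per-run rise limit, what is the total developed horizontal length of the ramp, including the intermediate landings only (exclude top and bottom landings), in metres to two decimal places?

3546 / 900 = 3.940 → round up to 4 ramp runs. That means 3 intermediate landings.
Ramp run (horizontal) at 1:15: 3546 × 15 = 53190 mm.
3 intermediate landings contribute 3 × 1350 = 4050 mm.
Developed length = 53190 + 4050 = 57240 mm.
= 57.24 m.

57.24 m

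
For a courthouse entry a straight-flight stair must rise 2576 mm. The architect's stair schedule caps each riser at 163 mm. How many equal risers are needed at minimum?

16 risers

At most 163 each: 2576/163 = 15.80, giving 16 risers.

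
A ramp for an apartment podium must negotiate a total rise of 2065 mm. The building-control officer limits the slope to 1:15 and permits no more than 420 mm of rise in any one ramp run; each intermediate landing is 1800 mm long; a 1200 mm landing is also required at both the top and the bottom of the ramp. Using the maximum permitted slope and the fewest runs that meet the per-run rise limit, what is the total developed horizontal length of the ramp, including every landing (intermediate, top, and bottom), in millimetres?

40575 mm

2065 / 420 = 4.92, so 5 ramp runs are needed. That means 4 intermediate landings.
Ramp run (horizontal) at 1:15: 2065 × 15 = 30975 mm.
Intermediate landings: 4 × 1800 = 7200 mm.
Top and bottom landings: 2 × 1200 = 2400 mm.
Total = 30975 + 7200 + 2400 = 40575 mm.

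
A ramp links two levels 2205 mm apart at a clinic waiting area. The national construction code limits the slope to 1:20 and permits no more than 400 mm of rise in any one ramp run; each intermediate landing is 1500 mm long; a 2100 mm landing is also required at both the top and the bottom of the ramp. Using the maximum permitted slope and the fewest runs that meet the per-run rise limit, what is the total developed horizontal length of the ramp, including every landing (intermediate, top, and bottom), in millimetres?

55800 mm

2205 / 400 = 5.513 → round up to 6 ramp runs. That means 5 intermediate landings.
Ramp run (horizontal) at 1:20: 2205 × 20 = 44100 mm.
Intermediate landings: 5 × 1500 = 7500 mm.
Top and bottom landings: 2 × 2100 = 4200 mm.
Total = 44100 + 7500 + 4200 = 55800 mm.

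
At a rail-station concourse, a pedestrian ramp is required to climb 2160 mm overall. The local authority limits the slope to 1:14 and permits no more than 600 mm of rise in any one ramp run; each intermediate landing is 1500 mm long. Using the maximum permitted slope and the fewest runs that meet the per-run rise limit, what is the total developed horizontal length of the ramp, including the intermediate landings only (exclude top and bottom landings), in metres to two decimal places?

2160 / 600 = 3.60, so 4 ramp runs are needed. That means 3 intermediate landings.
Horizontal run for 2160 mm of rise at 1:14 is 2160 × 14 = 30240 mm.
Intermediate landings: 3 × 1500 = 4500 mm.
Developed length = 30240 + 4500 = 34740 mm.
= 34.74 m.

34.74 m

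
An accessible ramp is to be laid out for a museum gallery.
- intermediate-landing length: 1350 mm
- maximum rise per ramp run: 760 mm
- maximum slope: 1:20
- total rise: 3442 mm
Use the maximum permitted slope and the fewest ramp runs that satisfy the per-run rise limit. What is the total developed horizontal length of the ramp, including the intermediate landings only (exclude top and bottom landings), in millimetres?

74240 mm

⌈3442/760⌉ = 5 ramp runs. That means 4 intermediate landings.
Horizontal run for 3442 mm of rise at 1:20 is 3442 × 20 = 68840 mm.
Intermediate landings: 4 × 1350 = 5400 mm.
Developed length = 68840 + 5400 = 74240 mm.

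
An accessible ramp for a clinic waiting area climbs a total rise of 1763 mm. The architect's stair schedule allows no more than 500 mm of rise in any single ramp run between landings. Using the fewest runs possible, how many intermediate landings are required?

3 intermediate landings

At most 500 each: 1763/500 = 3.53, giving 4 ramp runs.
4 runs are separated by 3 intermediate landings.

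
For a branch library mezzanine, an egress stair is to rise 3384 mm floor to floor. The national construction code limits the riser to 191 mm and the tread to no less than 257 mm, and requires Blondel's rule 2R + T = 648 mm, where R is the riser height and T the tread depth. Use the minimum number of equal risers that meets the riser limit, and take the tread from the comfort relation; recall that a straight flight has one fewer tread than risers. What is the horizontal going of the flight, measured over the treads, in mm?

4624 mm

3384 / 191 = 17.72, so 18 risers are needed.
Each riser is 3384/18 = 188 mm (≤ 191 mm).
Tread T = 648 − 2 × 188 = 272 mm (≥ 257 mm).
18 risers give 17 treads; going = 17 × 272 = 4624 mm.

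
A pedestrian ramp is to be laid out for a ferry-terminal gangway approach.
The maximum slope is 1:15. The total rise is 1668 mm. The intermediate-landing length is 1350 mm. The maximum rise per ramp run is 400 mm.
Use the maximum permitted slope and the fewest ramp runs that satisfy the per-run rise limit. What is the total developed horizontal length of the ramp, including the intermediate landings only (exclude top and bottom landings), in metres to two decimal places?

30.42 m

At most 400 each: 1668/400 = 4.17, giving 5 ramp runs. That means 4 intermediate landings.
Horizontal run for 1668 mm of rise at 1:15 is 1668 × 15 = 25020 mm.
4 intermediate landings contribute 4 × 1350 = 5400 mm.
Total developed length = 25020 + 5400 = 30420 mm.
= 30.42 m.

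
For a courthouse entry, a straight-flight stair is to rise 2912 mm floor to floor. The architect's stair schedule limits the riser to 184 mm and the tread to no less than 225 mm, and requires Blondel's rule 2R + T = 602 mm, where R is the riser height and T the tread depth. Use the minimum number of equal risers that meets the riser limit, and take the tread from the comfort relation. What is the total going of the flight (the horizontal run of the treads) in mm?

2912 / 184 = 15.83, so 16 risers are needed.
R = 2912 ÷ 16 = 182 mm.
Tread T = 602 − 2 × 182 = 238 mm (≥ 225 mm).
Treads = 16 − 1 = 15; going = 15 × 238 = 3570 mm.

3570 mm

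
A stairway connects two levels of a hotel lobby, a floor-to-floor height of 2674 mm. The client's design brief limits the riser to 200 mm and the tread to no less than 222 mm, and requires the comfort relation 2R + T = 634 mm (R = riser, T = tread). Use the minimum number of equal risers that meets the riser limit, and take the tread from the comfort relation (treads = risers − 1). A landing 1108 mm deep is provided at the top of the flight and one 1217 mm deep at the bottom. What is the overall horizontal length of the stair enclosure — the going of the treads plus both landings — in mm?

At most 200 each: 2674/200 = 13.37, giving 14 risers.
Riser R = 2674 / 14 = 191 mm, within the 200 mm limit.
Tread T = 634 − 2 × 191 = 252 mm (≥ 222 mm).
14 risers give 13 treads; going = 13 × 252 = 3276 mm.
Enclosure = 3276 + 1108 + 1217 = 5601 mm.

5601 mm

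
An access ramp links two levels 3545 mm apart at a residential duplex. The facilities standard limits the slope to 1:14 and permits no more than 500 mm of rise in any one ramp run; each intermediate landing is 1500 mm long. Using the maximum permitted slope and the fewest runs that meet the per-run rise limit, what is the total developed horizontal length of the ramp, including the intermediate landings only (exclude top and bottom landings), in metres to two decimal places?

60.13 m

3545 / 500 = 7.090 → round up to 8 ramp runs. That means 7 intermediate landings.
Horizontal run for 3545 mm of rise at 1:14 is 3545 × 14 = 49630 mm.
Intermediate landings: 7 × 1500 = 10500 mm.
Total developed length = 49630 + 10500 = 60130 mm.
= 60.13 m.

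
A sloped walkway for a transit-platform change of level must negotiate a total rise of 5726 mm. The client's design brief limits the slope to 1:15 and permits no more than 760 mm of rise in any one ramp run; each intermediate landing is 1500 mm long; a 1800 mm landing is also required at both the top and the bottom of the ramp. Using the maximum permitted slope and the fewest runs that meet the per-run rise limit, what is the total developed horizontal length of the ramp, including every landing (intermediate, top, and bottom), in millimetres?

5726 / 760 = 7.534 → round up to 8 ramp runs. That means 7 intermediate landings.
Ramp run (horizontal) at 1:15: 5726 × 15 = 85890 mm.
7 intermediate landings contribute 7 × 1500 = 10500 mm.
Top and bottom landings: 2 × 1800 = 3600 mm.
Total = 85890 + 10500 + 3600 = 99990 mm.

99990 mm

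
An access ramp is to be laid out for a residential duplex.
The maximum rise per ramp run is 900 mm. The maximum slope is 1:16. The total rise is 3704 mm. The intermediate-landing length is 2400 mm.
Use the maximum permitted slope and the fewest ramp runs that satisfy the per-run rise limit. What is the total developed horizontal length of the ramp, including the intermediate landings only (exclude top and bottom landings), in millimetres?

3704 / 900 = 4.12, so 5 ramp runs are needed. That means 4 intermediate landings.
Horizontal run for 3704 mm of rise at 1:16 is 3704 × 16 = 59264 mm.
4 intermediate landings contribute 4 × 2400 = 9600 mm.
Total developed length = 59264 + 9600 = 68864 mm.

68864 mm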